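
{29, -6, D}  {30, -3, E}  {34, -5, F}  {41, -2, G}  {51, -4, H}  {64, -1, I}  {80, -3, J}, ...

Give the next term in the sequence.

{99, 0, K}

First entry — differences are 1, 4, 7, … (increasing by 3 each time): 29, 30, 34, 41, 51, 64, 80 → 99.
Second entry: -6, -3, -5, -2, -4, -1, -3 → 0 (alternating steps +3, −2, +3, −2, …).
Letter — letters move forward 1 place in the alphabet: D, E, F, G, H, I, J → K.
So the next term is {99, 0, K}.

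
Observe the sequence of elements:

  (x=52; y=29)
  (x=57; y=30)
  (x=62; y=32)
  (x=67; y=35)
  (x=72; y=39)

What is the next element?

X: 52, 57, 62, 67, 72 → 77 (+5 each step).
Y: 29, 30, 32, 35, 39 → 44 (differences are 1, 2, 3, … (increasing by 1 each time)).
Combining the parts gives (x=77; y=44).

(x=77; y=44)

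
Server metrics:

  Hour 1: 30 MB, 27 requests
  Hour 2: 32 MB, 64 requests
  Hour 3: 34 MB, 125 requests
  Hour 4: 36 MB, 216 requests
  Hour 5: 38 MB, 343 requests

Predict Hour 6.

MB — +2 each step: 30, 32, 34, 36, 38 → 40.
Requests: 27, 64, 125, 216, 343 → 512 (perfect cubes: 3³, 4³, 5³, …).
Combining the parts gives 40 MB, 512 requests.

40 MB, 512 requests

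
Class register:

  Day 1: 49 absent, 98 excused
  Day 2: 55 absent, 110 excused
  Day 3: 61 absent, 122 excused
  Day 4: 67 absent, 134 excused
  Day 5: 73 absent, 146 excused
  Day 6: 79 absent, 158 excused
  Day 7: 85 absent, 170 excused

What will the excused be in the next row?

Absent goes 49, 55, 61, 67, 73, 79, 85 → 91 (+6 each step).
Excused: always 2 × the absent, so 98, 110, 122, 134, 146, 158, 170 → 182.

182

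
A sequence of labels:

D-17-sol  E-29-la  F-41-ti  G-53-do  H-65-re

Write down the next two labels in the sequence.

Letter: letters move forward 1 place in the alphabet, so D, E, F, G, H → I → J.
Second component — +12 each step: 17, 29, 41, 53, 65 → 77 → 89.
Note: sol, la, ti, do, re → mi → fa (runs through the solfège scale do→ti).
Putting the parts together: I-77-mi and then J-89-fa.

I-77-mi, J-89-fa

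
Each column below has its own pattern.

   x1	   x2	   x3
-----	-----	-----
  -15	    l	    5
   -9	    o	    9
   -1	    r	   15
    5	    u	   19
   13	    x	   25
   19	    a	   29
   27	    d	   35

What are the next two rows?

33  g  39; 41  j  45

Column x1: alternating steps +6, +8, +6, +8, …; -15, -9, -1, 5, 13, 19, 27 → 33 → 41.
Column x2 goes l, o, r, u, x, a, d → g → j (letters move forward 3 places in the alphabet, wrapping Z→A).
Column x3 goes 5, 9, 15, 19, 25, 29, 35 → 39 → 45 (alternating steps +4, +6, +4, +6, …).
Putting the parts together: 33  g  39 and then 41  j  45.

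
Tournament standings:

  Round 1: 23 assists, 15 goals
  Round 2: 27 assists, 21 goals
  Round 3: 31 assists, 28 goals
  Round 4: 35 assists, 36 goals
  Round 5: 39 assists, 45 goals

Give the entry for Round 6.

Assists: +4 each step; 23, 27, 31, 35, 39 → 43.
Goals: 15, 21, 28, 36, 45 → 55 (differences are 6, 7, 8, … (increasing by 1 each time)).
Putting it together: 43 assists, 55 goals.

43 assists, 55 goals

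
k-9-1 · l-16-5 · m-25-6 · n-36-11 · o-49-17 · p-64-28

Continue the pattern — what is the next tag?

q-81-45

Letter — letters move forward 1 place in the alphabet: k, l, m, n, o, p → q.
Second component: perfect squares: 3², 4², 5², …, so 9, 16, 25, 36, 49, 64 → 81.
Third component: 1, 5, 6, 11, 17, 28 → 45 (each term is the sum of the two before it).
So the next tag is q-81-45.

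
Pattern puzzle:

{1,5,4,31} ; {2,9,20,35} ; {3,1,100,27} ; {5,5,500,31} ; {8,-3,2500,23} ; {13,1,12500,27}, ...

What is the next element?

{21,-7,62500,19}

First slot: 1, 2, 3, 5, 8, 13 → 21 (each term is the sum of the two before it).
For the second slot, alternating steps +4, −8, +4, −8, …: 5, 9, 1, 5, -3, 1 → -7.
For the third slot, ×5 each step: 4, 20, 100, 500, 2500, 12500 → 62500.
Fourth slot goes 31, 35, 27, 31, 23, 27 → 19 (alternating steps +4, −8, +4, −8, …).
Putting it together: {21,-7,62500,19}.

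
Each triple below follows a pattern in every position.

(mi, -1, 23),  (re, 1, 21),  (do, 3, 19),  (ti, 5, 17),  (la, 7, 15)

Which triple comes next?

(sol, 9, 13)

Note — runs backward through the solfège scale do→ti: mi, re, do, ti, la → sol.
Second value: +2 each step; -1, 1, 3, 5, 7 → 9.
For the third value, together with the second value always sums to 22: 23, 21, 19, 17, 15 → 13.
So the next triple is (sol, 9, 13).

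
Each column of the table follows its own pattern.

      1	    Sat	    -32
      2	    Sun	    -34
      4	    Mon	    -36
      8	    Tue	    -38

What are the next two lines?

16  Wed  -40; 32  Thu  -42

First component — ×2 each step: 1, 2, 4, 8 → 16 → 32.
Day: runs through the weekdays Mon→Sun, so Sat, Sun, Mon, Tue → Wed → Thu.
For the third component, −2 each step: -32, -34, -36, -38 → -40 → -42.
Putting the parts together: 16  Wed  -40 and then 32  Thu  -42.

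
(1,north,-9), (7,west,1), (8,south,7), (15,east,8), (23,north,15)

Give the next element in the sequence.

(38,west,23)

First value: each term is the sum of the two before it, so 1, 7, 8, 15, 23 → 38.
Direction: repeats north → west → south → east, so north, west, south, east, north → west.
Third value: always the previous value of the first value, so -9, 1, 7, 8, 15 → 23.
Combining the parts gives (38,west,23).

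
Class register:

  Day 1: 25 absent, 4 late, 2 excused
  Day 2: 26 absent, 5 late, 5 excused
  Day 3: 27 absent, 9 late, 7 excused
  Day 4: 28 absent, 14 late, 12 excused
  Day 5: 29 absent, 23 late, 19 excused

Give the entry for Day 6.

For the absent, +1 each step: 25, 26, 27, 28, 29 → 30.
For the late, each term is the sum of the two before it: 4, 5, 9, 14, 23 → 37.
Excused: each term is the sum of the two before it; 2, 5, 7, 12, 19 → 31.
Putting it together: 30 absent, 37 late, 31 excused.

30 absent, 37 late, 31 excused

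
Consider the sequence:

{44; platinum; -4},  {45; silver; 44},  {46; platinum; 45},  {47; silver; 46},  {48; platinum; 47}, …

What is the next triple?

First slot — +1 each step: 44, 45, 46, 47, 48 → 49.
For the metal, alternates platinum ↔ silver: platinum, silver, platinum, silver, platinum → silver.
For the third slot, always the previous value of the first slot: -4, 44, 45, 46, 47 → 48.
Putting it together: {49; silver; 48}.

{49; silver; 48}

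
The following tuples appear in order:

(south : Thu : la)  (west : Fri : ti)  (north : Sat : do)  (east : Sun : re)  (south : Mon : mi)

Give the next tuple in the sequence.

Direction: repeats south → west → north → east; south, west, north, east, south → west.
Day — runs through the weekdays Mon→Sun: Thu, Fri, Sat, Sun, Mon → Tue.
Note: la, ti, do, re, mi → fa (runs through the solfège scale do→ti).
Combining the parts gives (west : Tue : fa).

(west : Tue : fa)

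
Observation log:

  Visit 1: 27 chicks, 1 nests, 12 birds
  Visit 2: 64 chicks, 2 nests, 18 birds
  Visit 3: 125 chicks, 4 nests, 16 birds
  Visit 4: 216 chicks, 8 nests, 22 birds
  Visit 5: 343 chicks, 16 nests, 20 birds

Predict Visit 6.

512 chicks, 32 nests, 26 birds

Chicks: perfect cubes: 3³, 4³, 5³, …; 27, 64, 125, 216, 343 → 512.
Nests: ×2 each step; 1, 2, 4, 8, 16 → 32.
Birds: alternating steps +6, −2, +6, −2, …; 12, 18, 16, 22, 20 → 26.
Combining the parts gives 512 chicks, 32 nests, 26 birds.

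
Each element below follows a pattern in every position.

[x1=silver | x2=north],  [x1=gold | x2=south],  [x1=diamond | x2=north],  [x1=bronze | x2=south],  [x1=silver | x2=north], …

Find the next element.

For the x1, repeats silver → gold → diamond → bronze: silver, gold, diamond, bronze, silver → gold.
X2: alternates north ↔ south, so north, south, north, south, north → south.
Combining the parts gives [x1=gold | x2=south].

[x1=gold | x2=south]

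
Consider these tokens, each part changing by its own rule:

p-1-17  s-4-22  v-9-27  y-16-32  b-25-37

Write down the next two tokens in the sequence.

e-36-42 then h-49-47

Letter goes p, s, v, y, b → e → h (letters move forward 3 places in the alphabet, wrapping Z→A).
Second component goes 1, 4, 9, 16, 25 → 36 → 49 (perfect squares: 1², 2², 3², …).
Third component — +5 each step: 17, 22, 27, 32, 37 → 42 → 47.
So the next two tokens are e-36-42 and h-49-47.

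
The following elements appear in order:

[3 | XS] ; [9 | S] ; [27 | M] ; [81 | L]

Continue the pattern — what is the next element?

For the first part, ×3 each step: 3, 9, 27, 81 → 243.
Size: runs through clothing sizes XS→XL; XS, S, M, L → XL.
Combining the parts gives [243 | XL].

[243 | XL]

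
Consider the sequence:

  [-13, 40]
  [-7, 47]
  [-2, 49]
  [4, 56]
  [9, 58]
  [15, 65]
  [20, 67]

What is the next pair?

[26, 74]

First coordinate goes -13, -7, -2, 4, 9, 15, 20 → 26 (alternating steps +6, +5, +6, +5, …).
Second coordinate — alternating steps +7, +2, +7, +2, …: 40, 47, 49, 56, 58, 65, 67 → 74.
Combining the parts gives [26, 74].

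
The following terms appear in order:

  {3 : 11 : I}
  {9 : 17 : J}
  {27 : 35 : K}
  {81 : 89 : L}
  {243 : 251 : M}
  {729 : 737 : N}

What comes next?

For the first entry, ×3 each step: 3, 9, 27, 81, 243, 729 → 2187.
Second entry goes 11, 17, 35, 89, 251, 737 → 2195 (always 8 more than the first entry).
Letter: letters move forward 1 place in the alphabet, so I, J, K, L, M, N → O.
Putting it together: {2187 : 2195 : O}.

{2187 : 2195 : O}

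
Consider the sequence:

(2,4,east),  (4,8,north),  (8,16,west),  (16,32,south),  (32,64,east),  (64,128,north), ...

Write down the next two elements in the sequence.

(128,256,west), (256,512,south)

First component: 2, 4, 8, 16, 32, 64 → 128 → 256 (×2 each step).
For the second component, always 2 × the first component: 4, 8, 16, 32, 64, 128 → 256 → 512.
Direction: repeats east → north → west → south; east, north, west, south, east, north → west → south.
So the next two elements are (128,256,west) and (256,512,south).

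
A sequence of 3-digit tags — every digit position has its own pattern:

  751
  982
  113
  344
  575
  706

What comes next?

First digit goes 7, 9, 1, 3, 5, 7 → 9 (+2 each step, mod 10).
Second digit: +3 each step, mod 10, so 5, 8, 1, 4, 7, 0 → 3.
Third digit goes 1, 2, 3, 4, 5, 6 → 7 (+1 each step, mod 10).
Combining the parts gives 937.

937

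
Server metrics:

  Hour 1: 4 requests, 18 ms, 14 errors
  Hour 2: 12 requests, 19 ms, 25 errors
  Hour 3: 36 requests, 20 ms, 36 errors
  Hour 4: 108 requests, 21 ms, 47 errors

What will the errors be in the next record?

Errors: +11 each step; 14, 25, 36, 47 → 58.

58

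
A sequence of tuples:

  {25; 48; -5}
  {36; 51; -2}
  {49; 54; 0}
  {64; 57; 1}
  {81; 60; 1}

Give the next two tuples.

For the first value, perfect squares: 5², 6², 7², …: 25, 36, 49, 64, 81 → 100 → 121.
Second value: 48, 51, 54, 57, 60 → 63 → 66 (+3 each step).
For the third value, differences are 3, 2, 1, … (decreasing by 1 each time): -5, -2, 0, 1, 1 → 0 → -2.
So the next two tuples are {100; 63; 0} and {121; 66; -2}.

{100; 63; 0}, {121; 66; -2}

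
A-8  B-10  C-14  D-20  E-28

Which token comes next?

F-38

Letter — letters move forward 1 place in the alphabet: A, B, C, D, E → F.
Second component: differences are 2, 4, 6, … (increasing by 2 each time), so 8, 10, 14, 20, 28 → 38.
Putting it together: F-38.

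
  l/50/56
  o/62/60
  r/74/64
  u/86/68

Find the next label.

Letter — letters move forward 3 places in the alphabet: l, o, r, u → x.
For the second component, +12 each step: 50, 62, 74, 86 → 98.
Third component goes 56, 60, 64, 68 → 72 (+4 each step).
Putting it together: x/98/72.

x/98/72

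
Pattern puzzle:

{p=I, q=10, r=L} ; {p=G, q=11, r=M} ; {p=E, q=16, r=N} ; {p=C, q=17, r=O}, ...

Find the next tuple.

{p=A, q=22, r=P}

P: letters move back 2 places in the alphabet, so I, G, E, C → A.
Q: alternating steps +1, +5, +1, +5, …; 10, 11, 16, 17 → 22.
R — letters move forward 1 place in the alphabet: L, M, N, O → P.
So the next tuple is {p=A, q=22, r=P}.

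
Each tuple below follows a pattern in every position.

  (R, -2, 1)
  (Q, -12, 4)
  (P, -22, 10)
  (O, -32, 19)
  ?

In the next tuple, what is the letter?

Letter: letters move back 1 place in the alphabet; R, Q, P, O → N.

N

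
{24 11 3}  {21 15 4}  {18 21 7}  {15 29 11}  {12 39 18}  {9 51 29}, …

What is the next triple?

{6 65 47}

First part: −3 each step; 24, 21, 18, 15, 12, 9 → 6.
Second part: differences are 4, 6, 8, … (increasing by 2 each time), so 11, 15, 21, 29, 39, 51 → 65.
For the third part, each term is the sum of the two before it: 3, 4, 7, 11, 18, 29 → 47.
Putting it together: {6 65 47}.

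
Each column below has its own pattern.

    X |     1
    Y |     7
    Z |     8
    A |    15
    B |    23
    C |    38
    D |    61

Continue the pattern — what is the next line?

E  99

Letter: X, Y, Z, A, B, C, D → E (letters move forward 1 place in the alphabet, wrapping Z→A).
For the second component, each term is the sum of the two before it: 1, 7, 8, 15, 23, 38, 61 → 99.
So the next line is E  99.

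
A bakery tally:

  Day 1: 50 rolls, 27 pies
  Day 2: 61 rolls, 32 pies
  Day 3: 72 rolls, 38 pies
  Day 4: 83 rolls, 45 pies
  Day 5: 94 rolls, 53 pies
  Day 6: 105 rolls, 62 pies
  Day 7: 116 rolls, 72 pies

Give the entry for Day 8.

Rolls: 50, 61, 72, 83, 94, 105, 116 → 127 (+11 each step).
For the pies, differences are 5, 6, 7, … (increasing by 1 each time): 27, 32, 38, 45, 53, 62, 72 → 83.
Combining the parts gives 127 rolls, 83 pies.

127 rolls, 83 pies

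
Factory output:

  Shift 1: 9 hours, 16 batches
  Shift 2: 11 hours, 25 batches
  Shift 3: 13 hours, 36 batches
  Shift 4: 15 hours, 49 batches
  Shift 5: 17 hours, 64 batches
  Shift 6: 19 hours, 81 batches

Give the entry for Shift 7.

Hours: +2 each step, so 9, 11, 13, 15, 17, 19 → 21.
Batches: perfect squares: 4², 5², 6², …; 16, 25, 36, 49, 64, 81 → 100.
Putting it together: 21 hours, 100 batches.

21 hours, 100 batches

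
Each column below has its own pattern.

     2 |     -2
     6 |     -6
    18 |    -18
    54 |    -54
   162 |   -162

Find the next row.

486  -486

First component — ×3 each step: 2, 6, 18, 54, 162 → 486.
Second component goes -2, -6, -18, -54, -162 → -486 (×3 each step).
So the next row is 486  -486.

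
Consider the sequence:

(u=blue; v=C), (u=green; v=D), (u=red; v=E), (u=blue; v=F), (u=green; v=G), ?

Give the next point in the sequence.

(u=red; v=H)

For the u, repeats blue → green → red: blue, green, red, blue, green → red.
V goes C, D, E, F, G → H (letters move forward 1 place in the alphabet).
Combining the parts gives (u=red; v=H).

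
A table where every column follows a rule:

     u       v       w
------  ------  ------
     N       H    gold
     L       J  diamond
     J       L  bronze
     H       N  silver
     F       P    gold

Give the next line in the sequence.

D  R  diamond

Column u: N, L, J, H, F → D (letters move back 2 places in the alphabet).
Column v: H, J, L, N, P → R (letters move forward 2 places in the alphabet).
Column w: repeats gold → diamond → bronze → silver, so gold, diamond, bronze, silver, gold → diamond.
So the next line is D  R  diamond.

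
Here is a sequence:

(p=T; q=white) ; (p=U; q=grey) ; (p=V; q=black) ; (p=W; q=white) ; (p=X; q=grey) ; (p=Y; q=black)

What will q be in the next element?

P: letters move forward 1 place in the alphabet; T, U, V, W, X, Y → Z.
Q: repeats white → grey → black; white, grey, black, white, grey, black → white.

white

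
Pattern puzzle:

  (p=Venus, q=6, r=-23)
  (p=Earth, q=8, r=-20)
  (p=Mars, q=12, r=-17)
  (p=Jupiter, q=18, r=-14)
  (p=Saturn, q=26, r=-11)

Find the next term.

(p=Uranus, q=36, r=-8)

P — runs through the planets Mercury→Neptune: Venus, Earth, Mars, Jupiter, Saturn → Uranus.
Q: 6, 8, 12, 18, 26 → 36 (differences are 2, 4, 6, … (increasing by 2 each time)).
R goes -23, -20, -17, -14, -11 → -8 (+3 each step).
Putting it together: (p=Uranus, q=36, r=-8).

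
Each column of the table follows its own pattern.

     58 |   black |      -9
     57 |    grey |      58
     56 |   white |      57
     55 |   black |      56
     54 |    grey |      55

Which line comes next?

First component: −1 each step; 58, 57, 56, 55, 54 → 53.
Shade: repeats black → grey → white, so black, grey, white, black, grey → white.
Third component — always the previous value of the first component: -9, 58, 57, 56, 55 → 54.
Putting it together: 53  white  54.

53  white  54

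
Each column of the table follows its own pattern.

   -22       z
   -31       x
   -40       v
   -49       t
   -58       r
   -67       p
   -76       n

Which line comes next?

First component — −9 each step: -22, -31, -40, -49, -58, -67, -76 → -85.
Letter — letters move back 2 places in the alphabet: z, x, v, t, r, p, n → l.
So the next line is -85  l.

-85  l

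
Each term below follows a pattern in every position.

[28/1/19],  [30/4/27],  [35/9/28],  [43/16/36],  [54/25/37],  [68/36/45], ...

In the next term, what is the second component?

49

First component goes 28, 30, 35, 43, 54, 68 → 85 (differences are 2, 5, 8, … (increasing by 3 each time)).
Second component goes 1, 4, 9, 16, 25, 36 → 49 (perfect squares: 1², 2², 3², …).
Third component: 19, 27, 28, 36, 37, 45 → 46 (alternating steps +8, +1, +8, +1, …).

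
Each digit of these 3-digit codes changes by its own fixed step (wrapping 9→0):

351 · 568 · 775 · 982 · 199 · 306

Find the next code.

513

First digit goes 3, 5, 7, 9, 1, 3 → 5 (+2 each step, mod 10).
Second digit — +1 each step, mod 10: 5, 6, 7, 8, 9, 0 → 1.
Third digit: −3 each step, mod 10, so 1, 8, 5, 2, 9, 6 → 3.
So the next code is 513.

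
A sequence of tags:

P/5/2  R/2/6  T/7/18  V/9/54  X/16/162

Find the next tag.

Z/25/486

Letter: P, R, T, V, X → Z (letters move forward 2 places in the alphabet).
Second component: each term is the sum of the two before it, so 5, 2, 7, 9, 16 → 25.
Third component — ×3 each step: 2, 6, 18, 54, 162 → 486.
Putting it together: Z/25/486.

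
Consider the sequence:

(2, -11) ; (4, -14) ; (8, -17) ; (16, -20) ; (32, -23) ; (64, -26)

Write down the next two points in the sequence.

First entry: 2, 4, 8, 16, 32, 64 → 128 → 256 (×2 each step).
Second entry: -11, -14, -17, -20, -23, -26 → -29 → -32 (−3 each step).
So the next two points are (128, -29) and (256, -32).

(128, -29), (256, -32)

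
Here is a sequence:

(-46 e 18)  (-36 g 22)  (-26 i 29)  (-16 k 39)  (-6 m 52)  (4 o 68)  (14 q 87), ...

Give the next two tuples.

(24 s 109), (34 u 134)

First part goes -46, -36, -26, -16, -6, 4, 14 → 24 → 34 (+10 each step).
Letter: letters move forward 2 places in the alphabet; e, g, i, k, m, o, q → s → u.
Third part goes 18, 22, 29, 39, 52, 68, 87 → 109 → 134 (differences are 4, 7, 10, … (increasing by 3 each time)).
So the next two tuples are (24 s 109) and (34 u 134).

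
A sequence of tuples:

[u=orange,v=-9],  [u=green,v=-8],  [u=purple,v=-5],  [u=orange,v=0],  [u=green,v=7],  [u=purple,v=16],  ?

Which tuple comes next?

[u=orange,v=27]

U: orange, green, purple, orange, green, purple → orange (repeats orange → green → purple).
V — differences are 1, 3, 5, … (increasing by 2 each time): -9, -8, -5, 0, 7, 16 → 27.
So the next tuple is [u=orange,v=27].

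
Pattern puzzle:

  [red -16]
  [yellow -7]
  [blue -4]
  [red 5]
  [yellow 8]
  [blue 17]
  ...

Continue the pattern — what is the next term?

[red 20]

Colour goes red, yellow, blue, red, yellow, blue → red (repeats red → yellow → blue).
Second slot: alternating steps +9, +3, +9, +3, …; -16, -7, -4, 5, 8, 17 → 20.
Putting it together: [red 20].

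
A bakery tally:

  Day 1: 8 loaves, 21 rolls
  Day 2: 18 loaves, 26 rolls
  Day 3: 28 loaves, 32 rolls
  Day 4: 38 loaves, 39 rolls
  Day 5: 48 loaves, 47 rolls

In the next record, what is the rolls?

56

Rolls goes 21, 26, 32, 39, 47 → 56 (differences are 5, 6, 7, … (increasing by 1 each time)).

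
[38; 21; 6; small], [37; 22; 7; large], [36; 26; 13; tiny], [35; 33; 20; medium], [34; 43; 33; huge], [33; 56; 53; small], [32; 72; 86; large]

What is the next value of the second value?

91

Second value: differences are 1, 4, 7, … (increasing by 3 each time); 21, 22, 26, 33, 43, 56, 72 → 91.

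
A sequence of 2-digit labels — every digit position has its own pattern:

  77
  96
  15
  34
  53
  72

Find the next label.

91

First digit goes 7, 9, 1, 3, 5, 7 → 9 (+2 each step, mod 10).
For the second digit, −1 each step, mod 10: 7, 6, 5, 4, 3, 2 → 1.
Putting it together: 91.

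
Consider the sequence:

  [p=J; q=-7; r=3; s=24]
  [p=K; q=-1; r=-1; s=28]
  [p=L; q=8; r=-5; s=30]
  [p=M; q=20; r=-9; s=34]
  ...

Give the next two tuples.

For the p, letters move forward 1 place in the alphabet: J, K, L, M → N → O.
Q goes -7, -1, 8, 20 → 35 → 53 (differences are 6, 9, 12, … (increasing by 3 each time)).
R: −4 each step, so 3, -1, -5, -9 → -13 → -17.
S — alternating steps +4, +2, +4, +2, …: 24, 28, 30, 34 → 36 → 40.
So the next two tuples are [p=N; q=35; r=-13; s=36] and [p=O; q=53; r=-17; s=40].

[p=N; q=35; r=-13; s=36], [p=O; q=53; r=-17; s=40]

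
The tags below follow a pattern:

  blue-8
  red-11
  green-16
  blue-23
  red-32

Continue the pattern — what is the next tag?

For the colour, repeats blue → red → green: blue, red, green, blue, red → green.
Second component: 8, 11, 16, 23, 32 → 43 (differences are 3, 5, 7, … (increasing by 2 each time)).
Putting it together: green-43.

green-43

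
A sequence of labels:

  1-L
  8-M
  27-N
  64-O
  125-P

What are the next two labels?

216-Q, 343-R

For the first component, perfect cubes: 1³, 2³, 3³, …: 1, 8, 27, 64, 125 → 216 → 343.
Letter: L, M, N, O, P → Q → R (letters move forward 1 place in the alphabet).
Putting the parts together: 216-Q and then 343-R.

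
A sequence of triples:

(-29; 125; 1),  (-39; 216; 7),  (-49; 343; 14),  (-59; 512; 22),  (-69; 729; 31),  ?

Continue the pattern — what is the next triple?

(-79; 1000; 41)

For the first entry, −10 each step: -29, -39, -49, -59, -69 → -79.
Second entry: 125, 216, 343, 512, 729 → 1000 (perfect cubes: 5³, 6³, 7³, …).
For the third entry, differences are 6, 7, 8, … (increasing by 1 each time): 1, 7, 14, 22, 31 → 41.
Combining the parts gives (-79; 1000; 41).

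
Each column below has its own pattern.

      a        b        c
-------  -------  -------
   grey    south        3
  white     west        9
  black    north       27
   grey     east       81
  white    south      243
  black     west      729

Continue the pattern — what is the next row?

grey  north  2187

Column a goes grey, white, black, grey, white, black → grey (repeats grey → white → black).
Column b: repeats south → west → north → east; south, west, north, east, south, west → north.
Column c: ×3 each step; 3, 9, 27, 81, 243, 729 → 2187.
Combining the parts gives grey  north  2187.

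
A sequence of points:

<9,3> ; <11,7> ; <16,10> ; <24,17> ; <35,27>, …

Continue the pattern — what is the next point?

For the first slot, differences are 2, 5, 8, … (increasing by 3 each time): 9, 11, 16, 24, 35 → 49.
Second slot: 3, 7, 10, 17, 27 → 44 (each term is the sum of the two before it).
So the next point is <49,44>.

<49,44>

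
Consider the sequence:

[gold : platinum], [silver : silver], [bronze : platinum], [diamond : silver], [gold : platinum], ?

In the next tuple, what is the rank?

Rank goes gold, silver, bronze, diamond, gold → silver (repeats gold → silver → bronze → diamond).
Metal goes platinum, silver, platinum, silver, platinum → silver (alternates platinum ↔ silver).

silver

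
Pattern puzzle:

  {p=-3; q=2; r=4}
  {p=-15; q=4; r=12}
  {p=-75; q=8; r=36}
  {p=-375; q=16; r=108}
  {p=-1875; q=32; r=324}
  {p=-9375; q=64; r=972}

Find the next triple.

P — ×5 each step: -3, -15, -75, -375, -1875, -9375 → -46875.
Q: ×2 each step, so 2, 4, 8, 16, 32, 64 → 128.
R: ×3 each step, so 4, 12, 36, 108, 324, 972 → 2916.
So the next triple is {p=-46875; q=128; r=2916}.

{p=-46875; q=128; r=2916}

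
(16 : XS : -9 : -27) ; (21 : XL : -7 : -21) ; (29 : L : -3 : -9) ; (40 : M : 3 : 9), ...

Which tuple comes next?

(54 : S : 11 : 33)

First coordinate: differences are 5, 8, 11, … (increasing by 3 each time); 16, 21, 29, 40 → 54.
Size: XS, XL, L, M → S (runs backward through clothing sizes XS→XL).
For the third coordinate, differences are 2, 4, 6, … (increasing by 2 each time): -9, -7, -3, 3 → 11.
Fourth coordinate goes -27, -21, -9, 9 → 33 (always 3 × the third coordinate).
Putting it together: (54 : S : 11 : 33).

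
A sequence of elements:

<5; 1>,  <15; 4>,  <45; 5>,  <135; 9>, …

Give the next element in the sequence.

For the first entry, ×3 each step: 5, 15, 45, 135 → 405.
Second entry: 1, 4, 5, 9 → 14 (each term is the sum of the two before it).
So the next element is <405; 14>.

<405; 14>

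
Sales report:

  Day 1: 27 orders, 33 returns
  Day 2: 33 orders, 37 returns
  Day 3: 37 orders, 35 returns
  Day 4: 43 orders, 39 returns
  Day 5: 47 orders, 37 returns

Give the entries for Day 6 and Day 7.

53 orders, 41 returns; 57 orders, 39 returns

For the orders, alternating steps +6, +4, +6, +4, …: 27, 33, 37, 43, 47 → 53 → 57.
Returns: alternating steps +4, −2, +4, −2, …, so 33, 37, 35, 39, 37 → 41 → 39.
Putting the parts together: 53 orders, 41 returns and then 57 orders, 39 returns.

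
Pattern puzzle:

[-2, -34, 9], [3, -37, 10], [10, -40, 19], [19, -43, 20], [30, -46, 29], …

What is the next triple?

First component: differences are 5, 7, 9, … (increasing by 2 each time), so -2, 3, 10, 19, 30 → 43.
Second component: -34, -37, -40, -43, -46 → -49 (−3 each step).
Third component: 9, 10, 19, 20, 29 → 30 (alternating steps +1, +9, +1, +9, …).
So the next triple is [43, -49, 30].

[43, -49, 30]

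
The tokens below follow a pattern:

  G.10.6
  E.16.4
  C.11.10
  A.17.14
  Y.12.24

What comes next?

W.18.38

Letter: letters move back 2 places in the alphabet, wrapping A→Z; G, E, C, A, Y → W.
Second component goes 10, 16, 11, 17, 12 → 18 (alternating steps +6, −5, +6, −5, …).
Third component — each term is the sum of the two before it: 6, 4, 10, 14, 24 → 38.
Putting it together: W.18.38.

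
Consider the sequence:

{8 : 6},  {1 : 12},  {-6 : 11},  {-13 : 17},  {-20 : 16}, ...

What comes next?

{-27 : 22}

First part: −7 each step; 8, 1, -6, -13, -20 → -27.
Second part: alternating steps +6, −1, +6, −1, …, so 6, 12, 11, 17, 16 → 22.
Putting it together: {-27 : 22}.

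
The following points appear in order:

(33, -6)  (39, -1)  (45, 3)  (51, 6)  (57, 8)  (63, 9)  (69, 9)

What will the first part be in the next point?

75

First part: +6 each step, so 33, 39, 45, 51, 57, 63, 69 → 75.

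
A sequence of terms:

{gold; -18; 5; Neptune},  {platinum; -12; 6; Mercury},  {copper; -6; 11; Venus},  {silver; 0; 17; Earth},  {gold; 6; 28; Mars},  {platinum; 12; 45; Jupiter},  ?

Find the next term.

Metal — repeats gold → platinum → copper → silver: gold, platinum, copper, silver, gold, platinum → copper.
Second part: +6 each step, so -18, -12, -6, 0, 6, 12 → 18.
Third part: 5, 6, 11, 17, 28, 45 → 73 (each term is the sum of the two before it).
Planet: Neptune, Mercury, Venus, Earth, Mars, Jupiter → Saturn (runs through the planets Mercury→Neptune).
So the next term is {copper; 18; 73; Saturn}.

{copper; 18; 73; Saturn}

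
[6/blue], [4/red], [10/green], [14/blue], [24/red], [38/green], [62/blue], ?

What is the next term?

[100/red]

First coordinate — each term is the sum of the two before it: 6, 4, 10, 14, 24, 38, 62 → 100.
For the colour, repeats blue → red → green: blue, red, green, blue, red, green, blue → red.
Combining the parts gives [100/red].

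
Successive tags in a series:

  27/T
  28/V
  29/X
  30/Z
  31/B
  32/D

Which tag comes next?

33/F

First component goes 27, 28, 29, 30, 31, 32 → 33 (+1 each step).
Letter: letters move forward 2 places in the alphabet, wrapping Z→A, so T, V, X, Z, B, D → F.
Putting it together: 33/F.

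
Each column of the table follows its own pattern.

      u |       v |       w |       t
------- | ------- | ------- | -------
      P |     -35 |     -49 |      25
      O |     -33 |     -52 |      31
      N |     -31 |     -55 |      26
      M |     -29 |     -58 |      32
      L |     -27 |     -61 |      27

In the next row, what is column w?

For the column w, −3 each step: -49, -52, -55, -58, -61 → -64.

-64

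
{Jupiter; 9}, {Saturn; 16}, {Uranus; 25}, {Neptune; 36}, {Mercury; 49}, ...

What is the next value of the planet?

Planet — runs through the planets Mercury→Neptune: Jupiter, Saturn, Uranus, Neptune, Mercury → Venus.
For the second component, perfect squares: 3², 4², 5², …: 9, 16, 25, 36, 49 → 64.

Venus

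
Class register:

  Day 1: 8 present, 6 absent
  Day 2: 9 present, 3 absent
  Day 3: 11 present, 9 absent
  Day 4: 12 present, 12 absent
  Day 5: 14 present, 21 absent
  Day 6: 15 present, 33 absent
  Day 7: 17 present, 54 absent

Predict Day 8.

For the present, alternating steps +1, +2, +1, +2, …: 8, 9, 11, 12, 14, 15, 17 → 18.
Absent: each term is the sum of the two before it; 6, 3, 9, 12, 21, 33, 54 → 87.
Putting it together: 18 present, 87 absent.

18 present, 87 absent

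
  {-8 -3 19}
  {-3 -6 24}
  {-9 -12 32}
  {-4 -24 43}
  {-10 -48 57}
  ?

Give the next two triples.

First slot — alternating steps +5, −6, +5, −6, …: -8, -3, -9, -4, -10 → -5 → -11.
Second slot: -3, -6, -12, -24, -48 → -96 → -192 (×2 each step).
Third slot: differences are 5, 8, 11, … (increasing by 3 each time), so 19, 24, 32, 43, 57 → 74 → 94.
Putting the parts together: {-5 -96 74} and then {-11 -192 94}.

{-5 -96 74}, {-11 -192 94}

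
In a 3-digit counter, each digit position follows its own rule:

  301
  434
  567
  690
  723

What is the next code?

856

First digit goes 3, 4, 5, 6, 7 → 8 (+1 each step, mod 10).
Second digit — +3 each step, mod 10: 0, 3, 6, 9, 2 → 5.
Third digit: +3 each step, mod 10, so 1, 4, 7, 0, 3 → 6.
Combining the parts gives 856.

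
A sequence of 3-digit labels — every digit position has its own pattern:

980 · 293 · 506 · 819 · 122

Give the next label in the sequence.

435

First digit goes 9, 2, 5, 8, 1 → 4 (+3 each step, mod 10).
Second digit: 8, 9, 0, 1, 2 → 3 (+1 each step, mod 10).
Third digit: 0, 3, 6, 9, 2 → 5 (+3 each step, mod 10).
Combining the parts gives 435.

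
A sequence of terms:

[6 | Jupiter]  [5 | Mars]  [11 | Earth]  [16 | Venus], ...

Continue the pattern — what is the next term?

[27 | Mercury]

First component: each term is the sum of the two before it, so 6, 5, 11, 16 → 27.
Planet: runs backward through the planets Mercury→Neptune, so Jupiter, Mars, Earth, Venus → Mercury.
Combining the parts gives [27 | Mercury].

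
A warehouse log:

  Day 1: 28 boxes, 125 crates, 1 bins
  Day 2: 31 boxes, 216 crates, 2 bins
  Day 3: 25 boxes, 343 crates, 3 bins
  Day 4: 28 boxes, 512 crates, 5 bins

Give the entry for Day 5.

22 boxes, 729 crates, 8 bins

Boxes: alternating steps +3, −6, +3, −6, …; 28, 31, 25, 28 → 22.
Crates: perfect cubes: 5³, 6³, 7³, …, so 125, 216, 343, 512 → 729.
Bins: each term is the sum of the two before it; 1, 2, 3, 5 → 8.
Combining the parts gives 22 boxes, 729 crates, 8 bins.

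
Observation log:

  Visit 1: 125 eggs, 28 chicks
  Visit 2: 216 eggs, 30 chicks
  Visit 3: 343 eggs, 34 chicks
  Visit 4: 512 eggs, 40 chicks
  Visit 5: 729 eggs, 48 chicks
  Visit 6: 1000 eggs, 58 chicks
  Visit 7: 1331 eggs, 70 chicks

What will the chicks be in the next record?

For the chicks, differences are 2, 4, 6, … (increasing by 2 each time): 28, 30, 34, 40, 48, 58, 70 → 84.

84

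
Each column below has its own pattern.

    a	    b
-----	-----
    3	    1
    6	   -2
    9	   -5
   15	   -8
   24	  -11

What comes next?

Column a goes 3, 6, 9, 15, 24 → 39 (each term is the sum of the two before it).
Column b — −3 each step: 1, -2, -5, -8, -11 → -14.
Combining the parts gives 39  -14.

39  -14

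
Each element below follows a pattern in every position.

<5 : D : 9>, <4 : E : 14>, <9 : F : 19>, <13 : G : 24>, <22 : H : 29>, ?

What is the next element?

First entry: each term is the sum of the two before it; 5, 4, 9, 13, 22 → 35.
Letter — letters move forward 1 place in the alphabet: D, E, F, G, H → I.
Third entry: +5 each step, so 9, 14, 19, 24, 29 → 34.
So the next element is <35 : I : 34>.

<35 : I : 34>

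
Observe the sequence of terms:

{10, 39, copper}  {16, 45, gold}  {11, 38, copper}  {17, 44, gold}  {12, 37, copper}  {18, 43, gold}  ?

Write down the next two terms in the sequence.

{13, 36, copper}, {19, 42, gold}

First value: alternating steps +6, −5, +6, −5, …; 10, 16, 11, 17, 12, 18 → 13 → 19.
For the second value, alternating steps +6, −7, +6, −7, …: 39, 45, 38, 44, 37, 43 → 36 → 42.
Metal: alternates copper ↔ gold, so copper, gold, copper, gold, copper, gold → copper → gold.
Putting the parts together: {13, 36, copper} and then {19, 42, gold}.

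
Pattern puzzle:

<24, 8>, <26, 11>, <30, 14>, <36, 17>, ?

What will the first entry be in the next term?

First entry — differences are 2, 4, 6, … (increasing by 2 each time): 24, 26, 30, 36 → 44.
For the second entry, +3 each step: 8, 11, 14, 17 → 20.

44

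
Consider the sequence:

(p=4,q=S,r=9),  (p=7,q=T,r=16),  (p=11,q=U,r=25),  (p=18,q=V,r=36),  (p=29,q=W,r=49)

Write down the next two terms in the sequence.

(p=47,q=X,r=64), (p=76,q=Y,r=81)

P — each term is the sum of the two before it: 4, 7, 11, 18, 29 → 47 → 76.
Q: letters move forward 1 place in the alphabet; S, T, U, V, W → X → Y.
R — perfect squares: 3², 4², 5², …: 9, 16, 25, 36, 49 → 64 → 81.
So the next two terms are (p=47,q=X,r=64) and (p=76,q=Y,r=81).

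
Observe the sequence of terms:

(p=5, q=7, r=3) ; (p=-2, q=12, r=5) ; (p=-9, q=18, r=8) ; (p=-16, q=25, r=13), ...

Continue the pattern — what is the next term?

(p=-23, q=33, r=21)

P: −7 each step, so 5, -2, -9, -16 → -23.
Q: differences are 5, 6, 7, … (increasing by 1 each time); 7, 12, 18, 25 → 33.
R: 3, 5, 8, 13 → 21 (each term is the sum of the two before it).
Combining the parts gives (p=-23, q=33, r=21).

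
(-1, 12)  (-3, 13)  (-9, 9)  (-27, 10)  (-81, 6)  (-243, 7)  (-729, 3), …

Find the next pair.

First part goes -1, -3, -9, -27, -81, -243, -729 → -2187 (×3 each step).
Second part: alternating steps +1, −4, +1, −4, …, so 12, 13, 9, 10, 6, 7, 3 → 4.
Putting it together: (-2187, 4).

(-2187, 4)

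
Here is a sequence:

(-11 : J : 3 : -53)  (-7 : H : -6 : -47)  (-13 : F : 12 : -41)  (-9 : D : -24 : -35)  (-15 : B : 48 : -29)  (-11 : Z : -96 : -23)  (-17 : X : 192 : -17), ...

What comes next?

First part goes -11, -7, -13, -9, -15, -11, -17 → -13 (alternating steps +4, −6, +4, −6, …).
Letter: letters move back 2 places in the alphabet, wrapping A→Z, so J, H, F, D, B, Z, X → V.
Third part: ×(-2) each step, so 3, -6, 12, -24, 48, -96, 192 → -384.
Fourth part goes -53, -47, -41, -35, -29, -23, -17 → -11 (+6 each step).
Combining the parts gives (-13 : V : -384 : -11).

(-13 : V : -384 : -11)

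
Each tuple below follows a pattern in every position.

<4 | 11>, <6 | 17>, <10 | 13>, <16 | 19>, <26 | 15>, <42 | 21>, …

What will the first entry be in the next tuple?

First entry goes 4, 6, 10, 16, 26, 42 → 68 (each term is the sum of the two before it).

68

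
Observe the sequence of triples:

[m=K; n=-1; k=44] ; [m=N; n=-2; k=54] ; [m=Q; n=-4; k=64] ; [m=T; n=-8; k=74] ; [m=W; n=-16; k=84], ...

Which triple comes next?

[m=Z; n=-32; k=94]

M — letters move forward 3 places in the alphabet: K, N, Q, T, W → Z.
N: -1, -2, -4, -8, -16 → -32 (×2 each step).
K: +10 each step, so 44, 54, 64, 74, 84 → 94.
Combining the parts gives [m=Z; n=-32; k=94].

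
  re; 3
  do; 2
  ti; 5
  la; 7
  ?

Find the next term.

Note goes re, do, ti, la → sol (runs backward through the solfège scale do→ti).
Second part: each term is the sum of the two before it; 3, 2, 5, 7 → 12.
So the next term is sol; 12.

sol; 12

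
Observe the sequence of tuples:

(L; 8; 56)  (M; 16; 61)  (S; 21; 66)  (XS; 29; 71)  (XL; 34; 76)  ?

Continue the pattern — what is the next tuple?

(L; 42; 81)

Size: runs backward through clothing sizes XS→XL; L, M, S, XS, XL → L.
Second entry: alternating steps +8, +5, +8, +5, …, so 8, 16, 21, 29, 34 → 42.
Third entry: +5 each step, so 56, 61, 66, 71, 76 → 81.
Putting it together: (L; 42; 81).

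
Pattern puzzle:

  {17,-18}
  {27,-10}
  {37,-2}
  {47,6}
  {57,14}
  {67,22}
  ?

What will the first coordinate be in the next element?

77

First coordinate: 17, 27, 37, 47, 57, 67 → 77 (+10 each step).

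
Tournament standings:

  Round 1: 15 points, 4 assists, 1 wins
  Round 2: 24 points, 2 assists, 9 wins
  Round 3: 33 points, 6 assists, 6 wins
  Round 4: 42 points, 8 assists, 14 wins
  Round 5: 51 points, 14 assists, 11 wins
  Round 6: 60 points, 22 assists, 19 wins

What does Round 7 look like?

For the points, +9 each step: 15, 24, 33, 42, 51, 60 → 69.
Assists: each term is the sum of the two before it; 4, 2, 6, 8, 14, 22 → 36.
Wins: alternating steps +8, −3, +8, −3, …, so 1, 9, 6, 14, 11, 19 → 16.
Putting it together: 69 points, 36 assists, 16 wins.

69 points, 36 assists, 16 wins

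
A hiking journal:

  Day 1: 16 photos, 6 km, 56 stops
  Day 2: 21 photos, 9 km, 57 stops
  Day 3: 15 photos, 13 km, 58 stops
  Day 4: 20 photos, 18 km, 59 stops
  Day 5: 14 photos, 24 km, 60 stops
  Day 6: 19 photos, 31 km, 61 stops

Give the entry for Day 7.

Photos: alternating steps +5, −6, +5, −6, …, so 16, 21, 15, 20, 14, 19 → 13.
Km: differences are 3, 4, 5, … (increasing by 1 each time); 6, 9, 13, 18, 24, 31 → 39.
Stops: 56, 57, 58, 59, 60, 61 → 62 (+1 each step).
Putting it together: 13 photos, 39 km, 62 stops.

13 photos, 39 km, 62 stops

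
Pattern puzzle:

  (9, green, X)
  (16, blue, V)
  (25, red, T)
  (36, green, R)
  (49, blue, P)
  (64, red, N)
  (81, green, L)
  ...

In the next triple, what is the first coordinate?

100

First coordinate: perfect squares: 3², 4², 5², …, so 9, 16, 25, 36, 49, 64, 81 → 100.
Colour: repeats green → blue → red; green, blue, red, green, blue, red, green → blue.
Letter: X, V, T, R, P, N, L → J (letters move back 2 places in the alphabet).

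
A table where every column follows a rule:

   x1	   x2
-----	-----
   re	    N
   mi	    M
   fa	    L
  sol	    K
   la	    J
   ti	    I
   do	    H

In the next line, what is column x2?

Column x1: runs through the solfège scale do→ti, so re, mi, fa, sol, la, ti, do → re.
Column x2: N, M, L, K, J, I, H → G (letters move back 1 place in the alphabet).

G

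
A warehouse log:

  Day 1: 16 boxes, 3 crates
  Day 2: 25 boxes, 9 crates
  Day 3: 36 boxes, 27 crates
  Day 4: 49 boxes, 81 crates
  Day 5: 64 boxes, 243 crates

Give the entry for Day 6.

Boxes: 16, 25, 36, 49, 64 → 81 (perfect squares: 4², 5², 6², …).
For the crates, ×3 each step: 3, 9, 27, 81, 243 → 729.
Combining the parts gives 81 boxes, 729 crates.

81 boxes, 729 crates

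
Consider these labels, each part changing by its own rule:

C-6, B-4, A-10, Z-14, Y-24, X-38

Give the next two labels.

Letter: C, B, A, Z, Y, X → W → V (letters move back 1 place in the alphabet, wrapping A→Z).
For the second component, each term is the sum of the two before it: 6, 4, 10, 14, 24, 38 → 62 → 100.
Putting the parts together: W-62 and then V-100.

W-62, V-100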